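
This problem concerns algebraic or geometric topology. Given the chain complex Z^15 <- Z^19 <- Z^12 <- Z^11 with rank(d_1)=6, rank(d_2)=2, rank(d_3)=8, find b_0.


rank H_k = rank(ker d_k) - rank(im d_{k+1}).
rank(ker d_0) = rank(C_0) - rank(d_0) = 15 - 0 = 15.
rank(im d_{0+1}) = 6.
rank H_0 = 15 - 6 = 9

9


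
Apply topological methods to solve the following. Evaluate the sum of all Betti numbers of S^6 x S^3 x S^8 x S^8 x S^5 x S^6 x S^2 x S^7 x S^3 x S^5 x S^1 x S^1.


Total Betti number is multiplicative under products.
Each S^d (d>=1) has total Betti number 2.
There are 12 sphere factors.
Total = 2^12 = 4096

4096


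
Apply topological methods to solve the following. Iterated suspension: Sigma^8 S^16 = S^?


Each suspension raises dimension by 1: Sigma S^n = S^{n+1}.
Sigma^8 S^16 = S^{16+8} = S^24

24


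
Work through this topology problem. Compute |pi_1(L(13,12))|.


pi_1(L(p,q)) = Z/pZ for any q coprime to p.
|pi_1(L(13,12))| = 13

13


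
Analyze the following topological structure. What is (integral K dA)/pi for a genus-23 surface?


Gauss-Bonnet: integral K dA = 2*pi*chi(M).
chi(Sigma_23) = 2 - 2*23 = -44.
(integral K dA)/pi = 2*chi = 2*(-44) = -88

-88


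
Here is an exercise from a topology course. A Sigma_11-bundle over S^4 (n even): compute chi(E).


chi(S^4) = 2 (n even), chi(Sigma_11) = 2 - 2*11 = -20.
chi(E) = 2 * (-20) = -40

-40


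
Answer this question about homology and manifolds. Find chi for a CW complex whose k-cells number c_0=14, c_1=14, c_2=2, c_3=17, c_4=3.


chi = sum_k (-1)^k c_k.
= (-1)^0*14 + (-1)^1*14 + (-1)^2*2 + (-1)^3*17 + (-1)^4*3
= (14) + (-14) + (2) + (-17) + (3)
= -12

-12


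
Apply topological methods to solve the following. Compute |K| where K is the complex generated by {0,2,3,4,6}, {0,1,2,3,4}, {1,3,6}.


Each maximal simplex on m vertices has 2^m - 1 nonempty faces.
Take the union (dedupe shared faces).
Total distinct faces = 49

49


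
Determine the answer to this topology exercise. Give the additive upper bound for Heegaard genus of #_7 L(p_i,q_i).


Heegaard genus satisfies g(A#B) <= g(A) + g(B).
Each lens space has g = 1.
Upper bound: 7 * 1 = 7

7


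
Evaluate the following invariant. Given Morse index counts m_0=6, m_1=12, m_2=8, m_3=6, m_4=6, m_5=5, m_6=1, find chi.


Morse theory: chi(M) = sum_k (-1)^k m_k where m_k = #(index-k critical points).
= (6) + (-12) + (8) + (-6) + (6) + (-5) + (1) = -2

-2


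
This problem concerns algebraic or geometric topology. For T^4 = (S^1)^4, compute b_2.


By the Kunneth formula, b_k(T^n) = C(n,k).
b_2(T^4) = C(4,2).
C(4,2) = 4!/(2!*2!) = 6

6


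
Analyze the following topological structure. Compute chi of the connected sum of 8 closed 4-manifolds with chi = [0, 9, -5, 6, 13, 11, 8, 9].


For n-manifolds: chi(A#B) = chi(A) + chi(B) - chi(S^4).
chi(S^4) = 1 + (-1)^4 = 2.
chi(#) = (sum chi_i) - (8-1)*chi(S^4) = 51 - 7*2 = 37

37


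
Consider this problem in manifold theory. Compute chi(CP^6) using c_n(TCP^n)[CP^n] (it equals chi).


For any closed oriented manifold, <e(TM),[M]> = chi(M).
chi(CP^6) = 6+1 = 7

7


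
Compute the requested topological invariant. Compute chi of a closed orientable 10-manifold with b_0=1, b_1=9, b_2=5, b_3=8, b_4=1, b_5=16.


By Poincare duality b_k = b_{10-k}, so full Betti numbers: b_0=1, b_1=9, b_2=5, b_3=8, b_4=1, b_5=16, b_6=1, b_7=8, b_8=5, b_9=9, b_10=1.
chi = sum (-1)^k b_k = -36

-36


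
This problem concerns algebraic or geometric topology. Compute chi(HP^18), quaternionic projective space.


HP^18 has one cell in each dimension 0, 4, ..., 4*18 (18+1 cells, all even-dim).
chi = 18 + 1 = 19

19


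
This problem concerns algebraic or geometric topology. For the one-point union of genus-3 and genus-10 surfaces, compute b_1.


For a wedge: H_1(A v B) = H_1(A) + H_1(B).
b_1(Sigma_3) = 6, b_1(Sigma_10) = 20.
b_1 = 6 + 20 = 26

26


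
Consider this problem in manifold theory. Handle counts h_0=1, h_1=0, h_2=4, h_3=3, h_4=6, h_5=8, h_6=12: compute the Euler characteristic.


Handles of index k contribute (-1)^k to chi (same as CW cells).
chi = (1) + (0) + (4) + (-3) + (6) + (-8) + (12) = 12

12


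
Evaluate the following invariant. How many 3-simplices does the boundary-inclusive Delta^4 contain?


Delta^4 has 4+1 vertices. A 3-face is a choice of 3+1 vertices.
f_3 = C(4+1, 3+1) = C(5,4) = 5

5


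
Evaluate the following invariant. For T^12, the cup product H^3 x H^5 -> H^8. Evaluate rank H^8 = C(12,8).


Cup product: H^p x H^q -> H^{p+q}; here p+q = 3+5 = 8.
rank H^k(T^n) = C(n,k).
C(12,8) = 495

495


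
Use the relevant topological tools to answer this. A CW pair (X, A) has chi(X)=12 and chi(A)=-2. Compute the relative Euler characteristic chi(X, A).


Relative Euler characteristic: chi(X, A) = chi(X) - chi(A).
= 12 - (-2) = 14

14


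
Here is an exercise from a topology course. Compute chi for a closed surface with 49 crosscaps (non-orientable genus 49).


For a non-orientable closed surface with k crosscaps: chi = 2 - k.
Here k = 49.
chi = 2 - 49 = -47

-47


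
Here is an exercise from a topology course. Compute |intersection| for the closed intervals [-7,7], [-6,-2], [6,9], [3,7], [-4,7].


Intersection = [max(a_i), min(b_i)] = [6, -2].
Since 6 > -2, the intersection is empty.
Length = 0

0


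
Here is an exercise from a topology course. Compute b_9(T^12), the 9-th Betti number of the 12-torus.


By the Kunneth formula, b_k(T^n) = C(n,k).
b_9(T^12) = C(12,9).
C(12,9) = 12!/(9!*3!) = 220

220


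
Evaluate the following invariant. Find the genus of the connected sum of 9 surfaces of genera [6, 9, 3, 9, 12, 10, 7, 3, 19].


Genus is additive under connected sum of orientable surfaces.
g = 6 + 9 + 3 + 9 + 12 + 10 + 7 + 3 + 19 = 78

78


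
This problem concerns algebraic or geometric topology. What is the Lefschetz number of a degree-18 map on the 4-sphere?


On S^4: L(f) = tr(f_0*) + (-1)^4 tr(f_4*) = 1 + (-1)^4 * deg(f).
L(f) = 1 + (-1)^4 * 18 = 1 + 18 = 19

19


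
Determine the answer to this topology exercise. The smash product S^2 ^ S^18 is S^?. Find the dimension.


S^m ^ S^n = S^{m+n}.
k = 2 + 18 = 20

20


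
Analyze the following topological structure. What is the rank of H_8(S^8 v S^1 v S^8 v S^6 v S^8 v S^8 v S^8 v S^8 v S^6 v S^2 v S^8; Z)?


For a wedge of spheres, H_k (k>0) is free on one generator per sphere of dimension k.
Spheres of dimension 8: count = 7.
b_8 = 7

7


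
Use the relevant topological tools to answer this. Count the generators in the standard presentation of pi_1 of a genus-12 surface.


Standard presentation: pi_1(Sigma_g) = <a_1,b_1,...,a_g,b_g | [a_1,b_1]...[a_g,b_g] = 1>.
Number of generators = 2g = 2*12 = 24

24


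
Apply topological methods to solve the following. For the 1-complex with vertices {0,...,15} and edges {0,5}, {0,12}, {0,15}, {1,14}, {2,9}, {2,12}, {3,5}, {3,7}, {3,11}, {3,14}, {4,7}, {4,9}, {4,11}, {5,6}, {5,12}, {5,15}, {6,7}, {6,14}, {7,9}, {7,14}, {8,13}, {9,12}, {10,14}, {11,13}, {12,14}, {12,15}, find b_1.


b_1 = E - V + (number of components).
E = 26, V = 16, components = 1.
b_1 = 26 - 16 + 1 = 11

11


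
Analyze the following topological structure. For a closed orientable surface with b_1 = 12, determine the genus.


For a closed orientable surface: b_1 = 2g.
12 = 2g
g = 12 / 2 = 6

6


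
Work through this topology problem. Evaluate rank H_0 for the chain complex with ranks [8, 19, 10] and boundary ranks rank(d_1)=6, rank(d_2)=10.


rank H_k = rank(ker d_k) - rank(im d_{k+1}).
rank(ker d_0) = rank(C_0) - rank(d_0) = 8 - 0 = 8.
rank(im d_{0+1}) = 6.
rank H_0 = 8 - 6 = 2

2


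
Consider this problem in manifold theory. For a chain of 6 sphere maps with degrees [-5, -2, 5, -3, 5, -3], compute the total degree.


Degree is multiplicative: deg(composition) = product of degrees.
= (-5) * (-2) * (5) * (-3) * (5) * (-3) = 2250

2250


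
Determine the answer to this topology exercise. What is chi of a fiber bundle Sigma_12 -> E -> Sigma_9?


For a fiber bundle F -> E -> B (with CW structure): chi(E) = chi(B) * chi(F).
chi(Sigma_9) = -16, chi(Sigma_12) = -22.
chi(E) = (-16) * (-22) = 352

352


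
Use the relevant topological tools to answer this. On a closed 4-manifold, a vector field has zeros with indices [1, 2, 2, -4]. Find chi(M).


Poincare-Hopf: chi(M) = sum of indices of zeros.
chi = (1) + (2) + (2) + (-4) = 1

1


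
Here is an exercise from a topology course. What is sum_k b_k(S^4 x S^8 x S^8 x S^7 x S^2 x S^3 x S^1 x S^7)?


Total Betti number is multiplicative under products.
Each S^d (d>=1) has total Betti number 2.
There are 8 sphere factors.
Total = 2^8 = 256

256


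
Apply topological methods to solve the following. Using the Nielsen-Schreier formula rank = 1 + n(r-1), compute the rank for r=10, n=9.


Nielsen-Schreier: an index-n subgroup of F_r is free of rank 1 + n(r-1).
Equivalently: chi(cover) = n*chi(base); chi(vee_r S^1) = 1 - 10 = -9.
chi(E) = 9*(-9) = -81; rank = 1 - chi(E) = 1 - (-81) = 82.
rank = 1 + 9*(10-1) = 1 + 81 = 82

82


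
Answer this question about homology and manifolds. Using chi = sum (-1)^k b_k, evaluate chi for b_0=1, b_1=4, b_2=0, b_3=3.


chi = sum_k (-1)^k b_k.
= (1) + (-4) + (0) + (-3)
= -6

-6


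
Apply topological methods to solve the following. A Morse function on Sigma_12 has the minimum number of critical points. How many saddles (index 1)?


A perfect Morse function has m_k = b_k.
For Sigma_12: b_0=1, b_1=2g=24, b_2=1.
Saddles m_1 = 2g = 24

24


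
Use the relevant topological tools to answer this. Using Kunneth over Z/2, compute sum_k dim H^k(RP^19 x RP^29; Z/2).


dim H^*(RP^n; Z/2) = n+1 (one Z/2 in each degree 0..n).
Total Betti number is multiplicative.
Total = (19+1) * (29+1) = 20 * 30 = 600

600


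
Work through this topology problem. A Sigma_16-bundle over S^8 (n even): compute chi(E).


chi(S^8) = 2 (n even), chi(Sigma_16) = 2 - 2*16 = -30.
chi(E) = 2 * (-30) = -60

-60


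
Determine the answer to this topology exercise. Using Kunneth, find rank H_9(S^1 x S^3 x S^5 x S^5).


Each S^d has Poincare polynomial 1 + t^d.
The product S^1 x S^3 x S^5 x S^5 has Poincare polynomial prod(1+t^d_i).
Expanding: b_0=1, b_1=1, b_3=1, b_4=1, b_5=2, b_6=2, b_8=2, b_9=2, b_10=1, b_11=1, b_13=1, b_14=1.
b_9 = 2

2


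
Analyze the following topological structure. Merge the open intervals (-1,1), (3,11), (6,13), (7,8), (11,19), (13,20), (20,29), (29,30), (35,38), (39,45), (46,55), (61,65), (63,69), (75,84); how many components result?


Sort and merge overlapping open intervals.
Merged: (-1,1), (3,20), (20,29), (29,30), (35,38), (39,45), (46,55), (61,69), (75,84).
Number of components = 9

9


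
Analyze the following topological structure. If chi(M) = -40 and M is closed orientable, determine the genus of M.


chi = 2 - 2g for closed orientable surfaces.
-40 = 2 - 2g
2g = 2 - (-40) = 42
g = 21

21


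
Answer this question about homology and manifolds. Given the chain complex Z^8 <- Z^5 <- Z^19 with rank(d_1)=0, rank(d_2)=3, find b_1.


rank H_k = rank(ker d_k) - rank(im d_{k+1}).
rank(ker d_1) = rank(C_1) - rank(d_1) = 5 - 0 = 5.
rank(im d_{1+1}) = 3.
rank H_1 = 5 - 3 = 2

2


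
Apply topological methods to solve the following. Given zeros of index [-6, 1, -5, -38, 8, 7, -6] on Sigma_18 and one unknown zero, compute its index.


Poincare-Hopf: sum of indices = chi(M).
chi(Sigma_18) = 2 - 2*18 = -34.
Sum of known indices = -39.
x = chi - (sum known) = -34 - (-39) = 5

5


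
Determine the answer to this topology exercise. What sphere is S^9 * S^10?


Join of spheres: S^m * S^n = S^{m+n+1}.
dim = 9 + 10 + 1 = 20

20


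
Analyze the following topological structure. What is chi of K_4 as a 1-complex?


K_4: V = 4, E = C(4,2) = 6.
chi = V - E = 4 - 6 = -2

-2


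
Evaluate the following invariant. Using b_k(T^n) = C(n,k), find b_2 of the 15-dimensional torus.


By the Kunneth formula, b_k(T^n) = C(n,k).
b_2(T^15) = C(15,2).
C(15,2) = 15!/(2!*13!) = 105

105


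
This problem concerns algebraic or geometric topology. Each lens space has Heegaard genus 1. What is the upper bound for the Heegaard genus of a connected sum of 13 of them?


Heegaard genus satisfies g(A#B) <= g(A) + g(B).
Each lens space has g = 1.
Upper bound: 13 * 1 = 13

13


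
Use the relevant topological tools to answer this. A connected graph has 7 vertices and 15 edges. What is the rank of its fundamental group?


For a connected graph: rank(pi_1) = b_1 = E - V + 1 = 1 - chi.
chi = V - E = 7 - 15 = -8.
rank = 1 - (-8) = 15 - 7 + 1 = 9

9


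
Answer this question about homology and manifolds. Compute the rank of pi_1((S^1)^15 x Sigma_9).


pi_1(A x B) = pi_1(A) x pi_1(B); rank of abelianization = b_1.
b_1(T^15) = 15, b_1(Sigma_9) = 2*9 = 18.
b_1(product) = 15 + 18 = 33

33


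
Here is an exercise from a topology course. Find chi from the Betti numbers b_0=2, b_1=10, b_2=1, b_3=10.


chi = sum_k (-1)^k b_k.
= (2) + (-10) + (1) + (-10)
= -17

-17


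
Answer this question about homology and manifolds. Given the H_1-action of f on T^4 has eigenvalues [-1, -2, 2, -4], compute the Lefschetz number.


For a torus self-map: L(f) = det(I - A) where A acts on H_1.
L(f) = (1--1) * (1--2) * (1-2) * (1--4) = 2 * 3 * -1 * 5 = -30

-30


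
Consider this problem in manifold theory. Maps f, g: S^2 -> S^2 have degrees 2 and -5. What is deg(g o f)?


Degree is multiplicative under composition: deg(g o f) = deg(g) * deg(f).
= -5 * 2 = -10

-10


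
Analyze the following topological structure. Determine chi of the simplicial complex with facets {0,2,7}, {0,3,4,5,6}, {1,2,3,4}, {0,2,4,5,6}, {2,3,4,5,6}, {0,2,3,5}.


Enumerate all faces; f-vector: f_0=8, f_1=20, f_2=24, f_3=14, f_4=3.
chi = sum (-1)^k f_k = 1

1


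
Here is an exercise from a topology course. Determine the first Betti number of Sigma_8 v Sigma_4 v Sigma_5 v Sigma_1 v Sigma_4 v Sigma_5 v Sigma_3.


For a wedge X v Y: reduced H_k(X v Y) = H_k(X) + H_k(Y).
Each Sigma_g contributes b_1 = 2g.
b_1 = 16 + 8 + 10 + 2 + 8 + 10 + 6 = 60

60


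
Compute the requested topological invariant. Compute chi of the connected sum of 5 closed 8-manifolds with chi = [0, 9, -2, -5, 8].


For n-manifolds: chi(A#B) = chi(A) + chi(B) - chi(S^8).
chi(S^8) = 1 + (-1)^8 = 2.
chi(#) = (sum chi_i) - (5-1)*chi(S^8) = 10 - 4*2 = 2

2


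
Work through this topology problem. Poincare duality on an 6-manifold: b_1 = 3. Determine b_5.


Poincare duality for closed orientable n-manifolds: b_k = b_{n-k}.
Here n = 6, so b_5 = b_1 = 3

3


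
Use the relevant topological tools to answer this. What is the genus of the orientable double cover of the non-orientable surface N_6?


chi(N_6) = 2 - 6 = -4.
Double cover: chi(Sigma_g) = 2 * chi(N_6) = 2*(-4) = -8.
2 - 2g = -8, so g = (2 - (-8))/2 = 10/2 = 5

5


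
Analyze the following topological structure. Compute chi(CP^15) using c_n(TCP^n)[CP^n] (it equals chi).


For any closed oriented manifold, <e(TM),[M]> = chi(M).
chi(CP^15) = 15+1 = 16

16


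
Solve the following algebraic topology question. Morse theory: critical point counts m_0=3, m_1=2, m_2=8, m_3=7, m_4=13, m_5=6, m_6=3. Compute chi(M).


Morse theory: chi(M) = sum_k (-1)^k m_k where m_k = #(index-k critical points).
= (3) + (-2) + (8) + (-7) + (13) + (-6) + (3) = 12

12


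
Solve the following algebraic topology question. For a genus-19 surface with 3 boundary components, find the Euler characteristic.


For a compact orientable surface with genus g and b boundary components: chi = 2 - 2g - b.
chi = 2 - 2*19 - 3 = 2 - 38 - 3 = -39

-39


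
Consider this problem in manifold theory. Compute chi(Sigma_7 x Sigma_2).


chi(Sigma_7) = 2 - 2*7 = -12
chi(Sigma_2) = 2 - 2*2 = -2
chi(product) = (-12) * (-2) = 24

24


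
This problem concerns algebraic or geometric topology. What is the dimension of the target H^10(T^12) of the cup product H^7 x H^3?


Cup product: H^p x H^q -> H^{p+q}; here p+q = 7+3 = 10.
rank H^k(T^n) = C(n,k).
C(12,10) = 66

66


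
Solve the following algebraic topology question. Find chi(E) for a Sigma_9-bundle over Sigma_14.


For a fiber bundle F -> E -> B (with CW structure): chi(E) = chi(B) * chi(F).
chi(Sigma_14) = -26, chi(Sigma_9) = -16.
chi(E) = (-26) * (-16) = 416

416


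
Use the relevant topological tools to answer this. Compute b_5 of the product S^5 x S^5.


Each S^d has Poincare polynomial 1 + t^d.
The product S^5 x S^5 has Poincare polynomial prod(1+t^d_i).
Expanding: b_0=1, b_5=2, b_10=1.
b_5 = 2

2


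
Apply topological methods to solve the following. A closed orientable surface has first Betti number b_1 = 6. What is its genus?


For a closed orientable surface: b_1 = 2g.
6 = 2g
g = 6 / 2 = 3

3


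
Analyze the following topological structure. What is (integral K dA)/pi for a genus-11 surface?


Gauss-Bonnet: integral K dA = 2*pi*chi(M).
chi(Sigma_11) = 2 - 2*11 = -20.
(integral K dA)/pi = 2*chi = 2*(-20) = -40

-40


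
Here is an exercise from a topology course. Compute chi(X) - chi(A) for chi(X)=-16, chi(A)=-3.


Relative Euler characteristic: chi(X, A) = chi(X) - chi(A).
= -16 - (-3) = -13

-13


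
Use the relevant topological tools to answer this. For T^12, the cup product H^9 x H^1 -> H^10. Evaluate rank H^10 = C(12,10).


Cup product: H^p x H^q -> H^{p+q}; here p+q = 9+1 = 10.
rank H^k(T^n) = C(n,k).
C(12,10) = 66

66


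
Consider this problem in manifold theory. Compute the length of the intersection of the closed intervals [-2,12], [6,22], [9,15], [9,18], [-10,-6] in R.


Intersection = [max(a_i), min(b_i)] = [9, -6].
Since 9 > -6, the intersection is empty.
Length = 0

0


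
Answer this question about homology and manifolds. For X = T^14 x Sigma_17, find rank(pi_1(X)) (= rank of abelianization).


pi_1(A x B) = pi_1(A) x pi_1(B); rank of abelianization = b_1.
b_1(T^14) = 14, b_1(Sigma_17) = 2*17 = 34.
b_1(product) = 14 + 34 = 48

48


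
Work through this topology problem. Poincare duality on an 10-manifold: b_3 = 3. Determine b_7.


Poincare duality for closed orientable n-manifolds: b_k = b_{n-k}.
Here n = 10, so b_7 = b_3 = 3

3


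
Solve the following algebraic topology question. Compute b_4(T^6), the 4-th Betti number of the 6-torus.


By the Kunneth formula, b_k(T^n) = C(n,k).
b_4(T^6) = C(6,4).
C(6,4) = 6!/(4!*2!) = 15

15


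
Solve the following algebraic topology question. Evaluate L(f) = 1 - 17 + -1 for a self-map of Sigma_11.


L(f) = tr(f_0*) - tr(f_1*) + tr(f_2*).
= 1 - (17) + (-1)
= -17

-17


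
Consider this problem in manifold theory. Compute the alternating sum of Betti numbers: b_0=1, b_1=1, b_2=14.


chi = sum_k (-1)^k b_k.
= (1) + (-1) + (14)
= 14

14


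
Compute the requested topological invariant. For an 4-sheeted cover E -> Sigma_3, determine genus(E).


For an n-sheeted cover: chi(E) = n * chi(B).
chi(Sigma_3) = 2 - 2*3 = -4.
chi(E) = 4 * (-4) = -16.
genus(E) = (2 - chi(E))/2 = (2 - (-16))/2 = 18/2 = 9

9


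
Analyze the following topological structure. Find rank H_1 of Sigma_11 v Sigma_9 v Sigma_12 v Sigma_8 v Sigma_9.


For a wedge X v Y: reduced H_k(X v Y) = H_k(X) + H_k(Y).
Each Sigma_g contributes b_1 = 2g.
b_1 = 22 + 18 + 24 + 16 + 18 = 98

98


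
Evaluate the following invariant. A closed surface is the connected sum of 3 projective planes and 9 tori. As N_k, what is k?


Since a >= 1, the sum is non-orientable; each T^2 can be replaced by RP^2 # RP^2 (since T^2#RP^2 = 3RP^2).
Total crosscaps k = 3 + 2*9 = 21.
Check via chi: chi = 3*1 + 9*0 - (3+9-1)*2 = -19 = 2 - k = -19. Consistent.

21


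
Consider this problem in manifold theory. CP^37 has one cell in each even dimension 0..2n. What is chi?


CP^37 has one cell in each even dimension 0, 2, ..., 2*37 (37+1 cells total).
All cells are even-dimensional, so chi = number of cells.
chi = 37 + 1 = 38

38


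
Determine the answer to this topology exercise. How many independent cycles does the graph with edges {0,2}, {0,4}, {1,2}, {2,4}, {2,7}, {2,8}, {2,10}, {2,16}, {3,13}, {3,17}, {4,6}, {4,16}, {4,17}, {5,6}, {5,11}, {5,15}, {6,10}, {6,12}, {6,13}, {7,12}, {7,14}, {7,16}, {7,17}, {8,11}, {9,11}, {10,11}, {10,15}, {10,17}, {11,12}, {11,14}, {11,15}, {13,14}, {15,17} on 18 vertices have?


b_1 = E - V + (number of components).
E = 33, V = 18, components = 1.
b_1 = 33 - 18 + 1 = 16

16


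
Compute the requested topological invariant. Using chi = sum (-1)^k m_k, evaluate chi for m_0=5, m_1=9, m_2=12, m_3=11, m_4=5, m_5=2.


Morse theory: chi(M) = sum_k (-1)^k m_k where m_k = #(index-k critical points).
= (5) + (-9) + (12) + (-11) + (5) + (-2) = 0

0


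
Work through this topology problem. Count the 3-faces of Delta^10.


Delta^10 has 10+1 vertices. A 3-face is a choice of 3+1 vertices.
f_3 = C(10+1, 3+1) = C(11,4) = 330

330


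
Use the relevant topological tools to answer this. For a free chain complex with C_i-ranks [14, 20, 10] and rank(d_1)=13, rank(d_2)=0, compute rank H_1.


rank H_k = rank(ker d_k) - rank(im d_{k+1}).
rank(ker d_1) = rank(C_1) - rank(d_1) = 20 - 13 = 7.
rank(im d_{1+1}) = 0.
rank H_1 = 7 - 0 = 7

7


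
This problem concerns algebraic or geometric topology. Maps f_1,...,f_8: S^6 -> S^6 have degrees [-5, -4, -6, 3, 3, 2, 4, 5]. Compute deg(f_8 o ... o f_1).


Degree is multiplicative: deg(composition) = product of degrees.
= (-5) * (-4) * (-6) * (3) * (3) * (2) * (4) * (5) = -43200

-43200


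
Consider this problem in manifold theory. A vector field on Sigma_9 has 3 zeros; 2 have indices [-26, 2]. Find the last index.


Poincare-Hopf: sum of indices = chi(M).
chi(Sigma_9) = 2 - 2*9 = -16.
Sum of known indices = -24.
x = chi - (sum known) = -16 - (-24) = 8

8


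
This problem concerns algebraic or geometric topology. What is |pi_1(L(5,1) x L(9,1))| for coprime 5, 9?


pi_1(X x Y) = pi_1(X) x pi_1(Y).
pi_1(L(5,1)) = Z/5, pi_1(L(9,1)) = Z/9.
|Z/5 x Z/9| = 5 * 9 = 45

45


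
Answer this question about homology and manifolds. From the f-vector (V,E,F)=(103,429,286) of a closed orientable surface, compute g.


chi = V - E + F = 103 - 429 + 286 = -40
For orientable closed surface: chi = 2 - 2g, so g = (2 - chi)/2.
g = (2 - (-40)) / 2 = 42 / 2 = 21

21


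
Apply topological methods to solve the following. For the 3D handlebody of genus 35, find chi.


A genus-g handlebody deformation retracts to a wedge of g circles.
chi(vee_g S^1) = 1 - g.
chi(H_35) = 1 - 35 = -34

-34


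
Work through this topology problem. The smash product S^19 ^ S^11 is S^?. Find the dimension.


S^m ^ S^n = S^{m+n}.
k = 19 + 11 = 30

30


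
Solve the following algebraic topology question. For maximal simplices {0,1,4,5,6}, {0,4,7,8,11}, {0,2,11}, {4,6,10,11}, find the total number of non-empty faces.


Each maximal simplex on m vertices has 2^m - 1 nonempty faces.
Take the union (dedupe shared faces).
Total distinct faces = 73

73


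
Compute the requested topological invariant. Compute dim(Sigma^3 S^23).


Each suspension raises dimension by 1: Sigma S^n = S^{n+1}.
Sigma^3 S^23 = S^{23+3} = S^26

26


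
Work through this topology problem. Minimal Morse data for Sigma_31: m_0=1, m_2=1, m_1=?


A perfect Morse function has m_k = b_k.
For Sigma_31: b_0=1, b_1=2g=62, b_2=1.
Saddles m_1 = 2g = 62

62


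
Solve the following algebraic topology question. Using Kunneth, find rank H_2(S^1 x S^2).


Each S^d has Poincare polynomial 1 + t^d.
The product S^1 x S^2 has Poincare polynomial prod(1+t^d_i).
Expanding: b_0=1, b_1=1, b_2=1, b_3=1.
b_2 = 1

1


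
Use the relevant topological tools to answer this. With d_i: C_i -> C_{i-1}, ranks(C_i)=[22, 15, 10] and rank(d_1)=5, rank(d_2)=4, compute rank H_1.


rank H_k = rank(ker d_k) - rank(im d_{k+1}).
rank(ker d_1) = rank(C_1) - rank(d_1) = 15 - 5 = 10.
rank(im d_{1+1}) = 4.
rank H_1 = 10 - 4 = 6

6


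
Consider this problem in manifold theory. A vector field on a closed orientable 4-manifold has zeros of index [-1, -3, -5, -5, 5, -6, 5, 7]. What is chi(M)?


Poincare-Hopf: chi(M) = sum of indices of zeros.
chi = (-1) + (-3) + (-5) + (-5) + (5) + (-6) + (5) + (7) = -3

-3


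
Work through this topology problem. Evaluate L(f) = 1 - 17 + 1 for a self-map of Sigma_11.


L(f) = tr(f_0*) - tr(f_1*) + tr(f_2*).
= 1 - (17) + (1)
= -15

-15


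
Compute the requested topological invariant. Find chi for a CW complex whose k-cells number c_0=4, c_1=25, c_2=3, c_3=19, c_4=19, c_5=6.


chi = sum_k (-1)^k c_k.
= (-1)^0*4 + (-1)^1*25 + (-1)^2*3 + (-1)^3*19 + (-1)^4*19 + (-1)^5*6
= (4) + (-25) + (3) + (-19) + (19) + (-6)
= -24

-24


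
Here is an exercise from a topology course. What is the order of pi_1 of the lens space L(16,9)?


pi_1(L(p,q)) = Z/pZ for any q coprime to p.
|pi_1(L(16,9))| = 16

16


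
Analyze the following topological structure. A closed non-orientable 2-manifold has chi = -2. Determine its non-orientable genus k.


chi = 2 - k for closed non-orientable surfaces with k crosscaps.
-2 = 2 - k
k = 2 - (-2) = 4

4


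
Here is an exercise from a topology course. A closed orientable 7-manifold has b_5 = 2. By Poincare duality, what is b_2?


Poincare duality for closed orientable n-manifolds: b_k = b_{n-k}.
Here n = 7, so b_2 = b_5 = 2

2


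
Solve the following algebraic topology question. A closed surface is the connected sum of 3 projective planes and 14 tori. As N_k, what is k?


Since a >= 1, the sum is non-orientable; each T^2 can be replaced by RP^2 # RP^2 (since T^2#RP^2 = 3RP^2).
Total crosscaps k = 3 + 2*14 = 31.
Check via chi: chi = 3*1 + 14*0 - (3+14-1)*2 = -29 = 2 - k = -29. Consistent.

31


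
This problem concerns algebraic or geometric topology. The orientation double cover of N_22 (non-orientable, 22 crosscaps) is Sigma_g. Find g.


chi(N_22) = 2 - 22 = -20.
Double cover: chi(Sigma_g) = 2 * chi(N_22) = 2*(-20) = -40.
2 - 2g = -40, so g = (2 - (-40))/2 = 42/2 = 21

21


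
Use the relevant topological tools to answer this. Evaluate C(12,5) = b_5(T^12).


By the Kunneth formula, b_k(T^n) = C(n,k).
b_5(T^12) = C(12,5).
C(12,5) = 12!/(5!*7!) = 792

792


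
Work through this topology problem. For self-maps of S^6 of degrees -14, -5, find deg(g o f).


Degree is multiplicative under composition: deg(g o f) = deg(g) * deg(f).
= -5 * -14 = 70

70


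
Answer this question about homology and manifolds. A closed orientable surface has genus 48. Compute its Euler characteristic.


For a closed orientable surface of genus g: chi = 2 - 2g.
Here g = 48.
chi = 2 - 2*48 = 2 - 96 = -94

-94


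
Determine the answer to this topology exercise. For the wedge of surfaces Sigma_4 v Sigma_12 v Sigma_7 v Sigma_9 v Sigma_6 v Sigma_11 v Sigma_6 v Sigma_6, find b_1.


For a wedge X v Y: reduced H_k(X v Y) = H_k(X) + H_k(Y).
Each Sigma_g contributes b_1 = 2g.
b_1 = 8 + 24 + 14 + 18 + 12 + 22 + 12 + 12 = 122

122


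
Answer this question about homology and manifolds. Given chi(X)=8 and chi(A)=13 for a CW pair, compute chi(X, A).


Relative Euler characteristic: chi(X, A) = chi(X) - chi(A).
= 8 - (13) = -5

-5


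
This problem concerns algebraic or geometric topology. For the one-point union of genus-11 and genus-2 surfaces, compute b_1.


For a wedge: H_1(A v B) = H_1(A) + H_1(B).
b_1(Sigma_11) = 22, b_1(Sigma_2) = 4.
b_1 = 22 + 4 = 26

26


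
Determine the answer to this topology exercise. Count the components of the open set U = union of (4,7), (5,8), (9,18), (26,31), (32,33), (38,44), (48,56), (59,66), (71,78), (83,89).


Sort and merge overlapping open intervals.
Merged: (4,8), (9,18), (26,31), (32,33), (38,44), (48,56), (59,66), (71,78), (83,89).
Number of components = 9

9


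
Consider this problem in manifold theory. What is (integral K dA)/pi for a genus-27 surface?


Gauss-Bonnet: integral K dA = 2*pi*chi(M).
chi(Sigma_27) = 2 - 2*27 = -52.
(integral K dA)/pi = 2*chi = 2*(-52) = -104

-104


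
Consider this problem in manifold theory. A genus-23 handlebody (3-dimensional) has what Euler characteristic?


A genus-g handlebody deformation retracts to a wedge of g circles.
chi(vee_g S^1) = 1 - g.
chi(H_23) = 1 - 23 = -22

-22


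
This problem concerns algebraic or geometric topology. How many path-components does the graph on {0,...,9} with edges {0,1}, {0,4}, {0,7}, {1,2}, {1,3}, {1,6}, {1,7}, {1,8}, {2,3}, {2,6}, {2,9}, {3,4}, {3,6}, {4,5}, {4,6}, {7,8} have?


Run DFS/union-find over 10 vertices.
V = 10, E = 16.
Number of components = 1

1


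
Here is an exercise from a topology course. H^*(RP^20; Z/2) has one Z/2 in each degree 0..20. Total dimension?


H^k(RP^20; Z/2) = Z/2 for each 0 <= k <= 20.
Total dimension = 20 + 1 = 21

21


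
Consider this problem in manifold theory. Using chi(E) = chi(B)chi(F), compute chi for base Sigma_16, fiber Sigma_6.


For a fiber bundle F -> E -> B (with CW structure): chi(E) = chi(B) * chi(F).
chi(Sigma_16) = -30, chi(Sigma_6) = -10.
chi(E) = (-30) * (-10) = 300

300


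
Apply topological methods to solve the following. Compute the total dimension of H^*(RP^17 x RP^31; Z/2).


dim H^*(RP^n; Z/2) = n+1 (one Z/2 in each degree 0..n).
Total Betti number is multiplicative.
Total = (17+1) * (31+1) = 18 * 32 = 576

576


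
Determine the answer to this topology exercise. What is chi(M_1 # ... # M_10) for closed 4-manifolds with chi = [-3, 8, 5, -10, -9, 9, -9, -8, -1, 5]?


For n-manifolds: chi(A#B) = chi(A) + chi(B) - chi(S^4).
chi(S^4) = 1 + (-1)^4 = 2.
chi(#) = (sum chi_i) - (10-1)*chi(S^4) = -13 - 9*2 = -31

-31


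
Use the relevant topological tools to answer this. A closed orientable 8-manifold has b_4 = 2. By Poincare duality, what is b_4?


Poincare duality for closed orientable n-manifolds: b_k = b_{n-k}.
Here n = 8, so b_4 = b_4 = 2

2


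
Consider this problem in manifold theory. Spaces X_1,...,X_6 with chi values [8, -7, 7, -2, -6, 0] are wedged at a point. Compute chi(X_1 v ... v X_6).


chi(A v B) = chi(A) + chi(B) - 1 (one point identified).
For 6 spaces: chi = (sum chi_i) - (6 - 1).
sum = 0; chi = 0 - 5 = -5

-5


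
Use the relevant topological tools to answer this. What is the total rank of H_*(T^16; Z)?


b_k(T^16) = C(16,k), so the sum over k is sum_k C(16,k) = 2^16.
Total = 2^16 = 65536

65536


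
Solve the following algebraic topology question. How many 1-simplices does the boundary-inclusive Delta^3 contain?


Delta^3 has 3+1 vertices. A 1-face is a choice of 1+1 vertices.
f_1 = C(3+1, 1+1) = C(4,2) = 6

6


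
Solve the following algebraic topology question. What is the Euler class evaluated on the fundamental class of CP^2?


For any closed oriented manifold, <e(TM),[M]> = chi(M).
chi(CP^2) = 2+1 = 3

3


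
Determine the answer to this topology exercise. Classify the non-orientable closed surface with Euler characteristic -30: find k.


chi = 2 - k for closed non-orientable surfaces with k crosscaps.
-30 = 2 - k
k = 2 - (-30) = 32

32


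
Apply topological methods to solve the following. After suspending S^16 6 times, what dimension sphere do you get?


Each suspension raises dimension by 1: Sigma S^n = S^{n+1}.
Sigma^6 S^16 = S^{16+6} = S^22

22


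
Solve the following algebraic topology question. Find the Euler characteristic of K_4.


K_4: V = 4, E = C(4,2) = 6.
chi = V - E = 4 - 6 = -2

-2


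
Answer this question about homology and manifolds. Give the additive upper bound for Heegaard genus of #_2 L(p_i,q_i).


Heegaard genus satisfies g(A#B) <= g(A) + g(B).
Each lens space has g = 1.
Upper bound: 2 * 1 = 2

2


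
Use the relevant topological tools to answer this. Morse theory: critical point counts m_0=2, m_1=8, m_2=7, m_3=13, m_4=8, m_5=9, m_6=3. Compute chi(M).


Morse theory: chi(M) = sum_k (-1)^k m_k where m_k = #(index-k critical points).
= (2) + (-8) + (7) + (-13) + (8) + (-9) + (3) = -10

-10


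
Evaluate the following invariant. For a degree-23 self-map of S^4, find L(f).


On S^4: L(f) = tr(f_0*) + (-1)^4 tr(f_4*) = 1 + (-1)^4 * deg(f).
L(f) = 1 + (-1)^4 * 23 = 1 + 23 = 24

24


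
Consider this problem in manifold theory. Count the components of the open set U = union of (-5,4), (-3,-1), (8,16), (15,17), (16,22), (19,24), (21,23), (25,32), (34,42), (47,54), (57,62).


Sort and merge overlapping open intervals.
Merged: (-5,4), (8,24), (25,32), (34,42), (47,54), (57,62).
Number of components = 6

6


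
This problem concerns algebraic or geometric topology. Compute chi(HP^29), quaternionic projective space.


HP^29 has one cell in each dimension 0, 4, ..., 4*29 (29+1 cells, all even-dim).
chi = 29 + 1 = 30

30


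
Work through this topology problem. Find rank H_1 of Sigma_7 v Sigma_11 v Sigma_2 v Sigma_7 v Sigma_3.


For a wedge X v Y: reduced H_k(X v Y) = H_k(X) + H_k(Y).
Each Sigma_g contributes b_1 = 2g.
b_1 = 14 + 22 + 4 + 14 + 6 = 60

60


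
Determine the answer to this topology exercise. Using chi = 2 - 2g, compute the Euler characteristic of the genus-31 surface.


For a closed orientable surface of genus g: chi = 2 - 2g.
Here g = 31.
chi = 2 - 2*31 = 2 - 62 = -60

-60


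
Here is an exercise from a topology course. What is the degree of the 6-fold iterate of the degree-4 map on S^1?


deg(f) = 4. Degree is multiplicative: deg(f^6) = (deg f)^6.
deg(f^6) = (4)^6 = 4096

4096


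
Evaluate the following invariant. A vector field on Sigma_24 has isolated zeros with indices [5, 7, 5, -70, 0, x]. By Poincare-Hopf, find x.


Poincare-Hopf: sum of indices = chi(M).
chi(Sigma_24) = 2 - 2*24 = -46.
Sum of known indices = -53.
x = chi - (sum known) = -46 - (-53) = 7

7


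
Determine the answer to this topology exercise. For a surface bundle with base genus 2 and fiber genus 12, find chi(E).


For a fiber bundle F -> E -> B (with CW structure): chi(E) = chi(B) * chi(F).
chi(Sigma_2) = -2, chi(Sigma_12) = -22.
chi(E) = (-2) * (-22) = 44

44


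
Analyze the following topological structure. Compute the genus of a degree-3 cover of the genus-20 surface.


For an n-sheeted cover: chi(E) = n * chi(B).
chi(Sigma_20) = 2 - 2*20 = -38.
chi(E) = 3 * (-38) = -114.
genus(E) = (2 - chi(E))/2 = (2 - (-114))/2 = 116/2 = 58

58


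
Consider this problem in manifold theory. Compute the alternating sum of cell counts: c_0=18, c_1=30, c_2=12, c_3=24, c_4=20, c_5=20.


chi = sum_k (-1)^k c_k.
= (-1)^0*18 + (-1)^1*30 + (-1)^2*12 + (-1)^3*24 + (-1)^4*20 + (-1)^5*20
= (18) + (-30) + (12) + (-24) + (20) + (-20)
= -24

-24


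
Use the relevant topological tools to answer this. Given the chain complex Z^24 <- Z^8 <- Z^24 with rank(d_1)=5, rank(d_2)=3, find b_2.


rank H_k = rank(ker d_k) - rank(im d_{k+1}).
rank(ker d_2) = rank(C_2) - rank(d_2) = 24 - 3 = 21.
rank(im d_{2+1}) = 0.
rank H_2 = 21 - 0 = 21

21


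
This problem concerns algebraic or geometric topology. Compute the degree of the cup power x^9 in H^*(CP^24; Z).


|x| = 2 in H^*(CP^n).
|x^9| = 9 * |x| = 9 * 2 = 18

18


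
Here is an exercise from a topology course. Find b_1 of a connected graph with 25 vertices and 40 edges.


For a connected graph: rank(pi_1) = b_1 = E - V + 1 = 1 - chi.
chi = V - E = 25 - 40 = -15.
rank = 1 - (-15) = 40 - 25 + 1 = 16

16


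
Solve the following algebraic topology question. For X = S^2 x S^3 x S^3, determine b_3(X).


Each S^d has Poincare polynomial 1 + t^d.
The product S^2 x S^3 x S^3 has Poincare polynomial prod(1+t^d_i).
Expanding: b_0=1, b_2=1, b_3=2, b_5=2, b_6=1, b_8=1.
b_3 = 2

2


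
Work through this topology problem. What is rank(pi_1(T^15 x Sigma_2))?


pi_1(A x B) = pi_1(A) x pi_1(B); rank of abelianization = b_1.
b_1(T^15) = 15, b_1(Sigma_2) = 2*2 = 4.
b_1(product) = 15 + 4 = 19

19


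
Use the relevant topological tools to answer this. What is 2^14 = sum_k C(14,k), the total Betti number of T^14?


b_k(T^14) = C(14,k), so the sum over k is sum_k C(14,k) = 2^14.
Total = 2^14 = 16384

16384


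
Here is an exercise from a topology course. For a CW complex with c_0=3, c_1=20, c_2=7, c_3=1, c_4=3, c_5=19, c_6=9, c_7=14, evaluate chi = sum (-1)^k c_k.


chi = sum_k (-1)^k c_k.
= (-1)^0*3 + (-1)^1*20 + (-1)^2*7 + (-1)^3*1 + (-1)^4*3 + (-1)^5*19 + (-1)^6*9 + (-1)^7*14
= (3) + (-20) + (7) + (-1) + (3) + (-19) + (9) + (-14)
= -32

-32


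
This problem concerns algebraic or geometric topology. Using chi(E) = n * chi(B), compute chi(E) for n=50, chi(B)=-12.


For a finite covering: chi(E) = (number of sheets) * chi(B).
chi(E) = 50 * (-12) = -600

-600


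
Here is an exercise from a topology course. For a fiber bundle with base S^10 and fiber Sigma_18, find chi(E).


chi(S^10) = 2 (n even), chi(Sigma_18) = 2 - 2*18 = -34.
chi(E) = 2 * (-34) = -68

-68


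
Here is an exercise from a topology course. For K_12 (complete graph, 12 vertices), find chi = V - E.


K_12: V = 12, E = C(12,2) = 66.
chi = V - E = 12 - 66 = -54

-54


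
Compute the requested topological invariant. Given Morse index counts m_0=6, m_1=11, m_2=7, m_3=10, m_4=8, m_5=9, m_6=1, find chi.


Morse theory: chi(M) = sum_k (-1)^k m_k where m_k = #(index-k critical points).
= (6) + (-11) + (7) + (-10) + (8) + (-9) + (1) = -8

-8


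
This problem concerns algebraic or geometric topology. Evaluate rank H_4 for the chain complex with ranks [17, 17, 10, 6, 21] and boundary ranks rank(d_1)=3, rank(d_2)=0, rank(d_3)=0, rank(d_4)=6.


rank H_k = rank(ker d_k) - rank(im d_{k+1}).
rank(ker d_4) = rank(C_4) - rank(d_4) = 21 - 6 = 15.
rank(im d_{4+1}) = 0.
rank H_4 = 15 - 0 = 15

15


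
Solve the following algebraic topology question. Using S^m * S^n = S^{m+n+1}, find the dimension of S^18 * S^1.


Join of spheres: S^m * S^n = S^{m+n+1}.
dim = 18 + 1 + 1 = 20

20


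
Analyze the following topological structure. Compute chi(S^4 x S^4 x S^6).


chi is multiplicative: chi(X x Y) = chi(X) chi(Y).
Each even-dim sphere has chi = 2. There are 3 factors.
chi = 2^3 = 8

8


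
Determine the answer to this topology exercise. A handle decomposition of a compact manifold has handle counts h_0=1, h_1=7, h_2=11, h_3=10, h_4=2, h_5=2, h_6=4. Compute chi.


Handles of index k contribute (-1)^k to chi (same as CW cells).
chi = (1) + (-7) + (11) + (-10) + (2) + (-2) + (4) = -1

-1


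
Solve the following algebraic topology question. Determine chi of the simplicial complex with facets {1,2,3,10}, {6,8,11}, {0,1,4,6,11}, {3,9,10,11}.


Enumerate all faces; f-vector: f_0=10, f_1=23, f_2=19, f_3=7, f_4=1.
chi = sum (-1)^k f_k = 0

0


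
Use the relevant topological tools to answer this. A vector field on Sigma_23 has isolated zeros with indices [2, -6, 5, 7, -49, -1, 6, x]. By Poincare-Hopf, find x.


Poincare-Hopf: sum of indices = chi(M).
chi(Sigma_23) = 2 - 2*23 = -44.
Sum of known indices = -36.
x = chi - (sum known) = -44 - (-36) = -8

-8


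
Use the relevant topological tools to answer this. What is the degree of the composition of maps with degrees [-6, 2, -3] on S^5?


Degree is multiplicative: deg(composition) = product of degrees.
= (-6) * (2) * (-3) = 36

36


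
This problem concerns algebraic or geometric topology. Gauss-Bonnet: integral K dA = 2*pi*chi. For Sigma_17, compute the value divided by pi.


Gauss-Bonnet: integral K dA = 2*pi*chi(M).
chi(Sigma_17) = 2 - 2*17 = -32.
(integral K dA)/pi = 2*chi = 2*(-32) = -64

-64


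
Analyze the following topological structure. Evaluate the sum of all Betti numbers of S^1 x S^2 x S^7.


Total Betti number is multiplicative under products.
Each S^d (d>=1) has total Betti number 2.
There are 3 sphere factors.
Total = 2^3 = 8

8


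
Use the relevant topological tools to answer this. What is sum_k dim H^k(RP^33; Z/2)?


H^k(RP^33; Z/2) = Z/2 for each 0 <= k <= 33.
Total dimension = 33 + 1 = 34

34
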